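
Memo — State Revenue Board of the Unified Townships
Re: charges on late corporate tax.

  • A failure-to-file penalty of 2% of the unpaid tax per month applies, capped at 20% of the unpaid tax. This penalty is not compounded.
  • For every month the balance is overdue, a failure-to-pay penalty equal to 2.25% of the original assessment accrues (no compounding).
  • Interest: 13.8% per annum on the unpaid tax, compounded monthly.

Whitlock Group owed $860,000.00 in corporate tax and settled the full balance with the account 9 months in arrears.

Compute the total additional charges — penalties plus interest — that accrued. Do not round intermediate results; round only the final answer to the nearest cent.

$422,166.25

Failure-to-file: 9 × 2% × $860,000.00 = $154,800.00 (under the 20% cap)
Failure-to-pay penalty: 9 × 2.25% × $860,000.00 = $174,150.00
Interest (13.8%/yr ÷ 12 = 1.15%/month): $860,000.00 × ((1 + 0.0115)^9 − 1) = $93,216.2452…
Penalties + interest = $328,950.0000 + $93,216.2452… = $422,166.25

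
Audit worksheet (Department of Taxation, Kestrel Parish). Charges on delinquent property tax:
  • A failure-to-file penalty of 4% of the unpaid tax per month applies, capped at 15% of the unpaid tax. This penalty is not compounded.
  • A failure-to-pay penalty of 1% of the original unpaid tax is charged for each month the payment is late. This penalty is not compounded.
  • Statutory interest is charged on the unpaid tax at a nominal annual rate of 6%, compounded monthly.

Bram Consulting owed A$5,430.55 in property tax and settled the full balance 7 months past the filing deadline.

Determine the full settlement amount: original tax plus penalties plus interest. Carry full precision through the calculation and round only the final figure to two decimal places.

Failure-to-file: 7 × 4% × A$5,430.55 = A$1,520.55…, capped at 15% × A$5,430.55 = A$814.58…
Failure-to-pay penalty = 1% × A$5,430.55 × 7 mo = A$380.14…
Interest (6%/yr ÷ 12 = 0.5%/month): A$5,430.55 × ((1 + 0.005)^7 − 1) = A$192.9442…
Total = A$5,430.55 + A$1,194.7210 + A$192.9442… = A$6,818.22

A$6,818.22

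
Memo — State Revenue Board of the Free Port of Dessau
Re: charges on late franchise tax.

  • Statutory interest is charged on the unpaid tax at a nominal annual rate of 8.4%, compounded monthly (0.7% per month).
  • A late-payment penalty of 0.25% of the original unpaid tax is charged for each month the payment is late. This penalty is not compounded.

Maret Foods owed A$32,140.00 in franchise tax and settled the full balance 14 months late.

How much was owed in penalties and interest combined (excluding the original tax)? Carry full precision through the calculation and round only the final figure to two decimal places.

Late-payment penalty = 0.25% × A$32,140.00 × 14 mo = A$1,124.90
Interest: A$32,140.00 × ((1 + 0.007)^14 − 1) = A$32,140.00 × 0.1025863… = A$3,297.1233…
Penalties + interest = A$1,124.9000 + A$3,297.1233… = A$4,422.02

A$4,422.02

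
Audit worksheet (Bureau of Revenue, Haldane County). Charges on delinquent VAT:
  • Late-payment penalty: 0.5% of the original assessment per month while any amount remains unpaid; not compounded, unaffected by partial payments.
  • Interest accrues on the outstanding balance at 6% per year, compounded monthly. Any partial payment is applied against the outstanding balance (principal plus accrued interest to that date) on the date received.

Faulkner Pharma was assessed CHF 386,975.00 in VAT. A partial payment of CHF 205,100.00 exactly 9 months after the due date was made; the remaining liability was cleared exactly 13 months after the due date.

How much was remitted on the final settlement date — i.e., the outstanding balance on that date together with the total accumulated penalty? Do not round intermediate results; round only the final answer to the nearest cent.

Monthly rate = 6% ÷ 12 = 0.5%
Balance at month 9: CHF 386,975.0000 × (1 + 0.005)^9 = CHF 404,741.2464…
After CHF 205,100.00 payment: CHF 404,741.2464… − CHF 205,100.00 = CHF 199,641.2464…
Balance at month 13: CHF 199,641.2464… × (1 + 0.005)^4 = CHF 203,664.1174…
Penalty: 13 × 0.5% × CHF 386,975.00 = CHF 25,153.38…
Final settlement = outstanding balance + penalty = CHF 203,664.1174… + CHF 25,153.38… = CHF 228,817.49

CHF 228,817.49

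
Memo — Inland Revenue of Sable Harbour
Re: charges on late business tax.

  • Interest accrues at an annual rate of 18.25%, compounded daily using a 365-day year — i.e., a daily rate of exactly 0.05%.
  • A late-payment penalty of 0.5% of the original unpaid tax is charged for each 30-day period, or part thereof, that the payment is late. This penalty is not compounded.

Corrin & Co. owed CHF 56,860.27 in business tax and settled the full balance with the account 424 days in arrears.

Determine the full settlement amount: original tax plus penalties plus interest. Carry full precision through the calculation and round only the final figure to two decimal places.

Penalty periods: ⌈424/30⌉ = 15; penalty = 15 × 0.5% × CHF 56,860.27 = CHF 4,264.52…
Interest: CHF 56,860.27 × ((1 + 0.0005)^424 − 1) = CHF 56,860.27 × 0.23608239… = CHF 13,423.7086…
Total = CHF 56,860.27 + CHF 4,264.5203… + CHF 13,423.7086… = CHF 74,548.50

CHF 74,548.50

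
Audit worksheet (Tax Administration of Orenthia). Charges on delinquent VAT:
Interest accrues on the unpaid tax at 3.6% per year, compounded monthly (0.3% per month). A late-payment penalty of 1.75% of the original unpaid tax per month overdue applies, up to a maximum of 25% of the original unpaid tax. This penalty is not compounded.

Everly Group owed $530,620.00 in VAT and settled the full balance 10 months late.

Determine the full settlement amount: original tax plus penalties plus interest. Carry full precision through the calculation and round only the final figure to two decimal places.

$639,613.73

Penalty: 10 × 1.75% × $530,620.00 = $92,858.50 (below the 25% cap of $132,655.00)
Interest: $530,620.00 × ((1 + 0.003)^10 − 1) = $530,620.00 × 0.0304083… = $16,135.2294…
Total = $530,620.00 + $92,858.5000 + $16,135.2294… = $639,613.73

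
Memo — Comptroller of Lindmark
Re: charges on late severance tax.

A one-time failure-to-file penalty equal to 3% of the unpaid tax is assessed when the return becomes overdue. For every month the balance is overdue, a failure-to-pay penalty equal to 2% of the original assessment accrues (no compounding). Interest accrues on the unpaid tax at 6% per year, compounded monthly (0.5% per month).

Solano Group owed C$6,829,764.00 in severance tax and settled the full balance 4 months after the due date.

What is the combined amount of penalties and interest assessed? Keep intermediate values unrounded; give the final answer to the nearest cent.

Failure-to-file penalty: 3% × C$6,829,764.00 = C$204,892.92
Failure-to-pay penalty = 2% × C$6,829,764.00 × 4 mo = C$546,381.12
Interest: C$6,829,764.00 × ((1 + 0.005)^4 − 1) = C$6,829,764.00 × 0.0201505… = C$137,623.1638…
Penalties + interest = C$751,274.0400 + C$137,623.1638… = C$888,897.20

C$888,897.20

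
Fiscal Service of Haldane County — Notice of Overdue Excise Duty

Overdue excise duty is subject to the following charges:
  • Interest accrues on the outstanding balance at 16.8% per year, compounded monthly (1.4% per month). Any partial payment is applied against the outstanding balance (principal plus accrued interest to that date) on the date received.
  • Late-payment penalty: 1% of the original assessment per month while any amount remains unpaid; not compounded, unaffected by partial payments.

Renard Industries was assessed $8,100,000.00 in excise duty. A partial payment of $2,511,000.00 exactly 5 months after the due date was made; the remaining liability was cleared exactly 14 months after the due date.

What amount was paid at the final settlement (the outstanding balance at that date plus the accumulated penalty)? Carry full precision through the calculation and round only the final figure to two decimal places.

Balance at month 5: $8,100,000.0000 × (1 + 0.014)^5 = $8,683,099.8242…
After $2,511,000.00 payment: $8,683,099.8242… − $2,511,000.00 = $6,172,099.8242…
Balance at month 14: $6,172,099.8242… × (1 + 0.014)^9 = $6,994,787.6805…
Penalty: 14 × 1% × $8,100,000.00 = $1,134,000.00
Final settlement = outstanding balance + penalty = $6,994,787.6805… + $1,134,000.00 = $8,128,787.68

$8,128,787.68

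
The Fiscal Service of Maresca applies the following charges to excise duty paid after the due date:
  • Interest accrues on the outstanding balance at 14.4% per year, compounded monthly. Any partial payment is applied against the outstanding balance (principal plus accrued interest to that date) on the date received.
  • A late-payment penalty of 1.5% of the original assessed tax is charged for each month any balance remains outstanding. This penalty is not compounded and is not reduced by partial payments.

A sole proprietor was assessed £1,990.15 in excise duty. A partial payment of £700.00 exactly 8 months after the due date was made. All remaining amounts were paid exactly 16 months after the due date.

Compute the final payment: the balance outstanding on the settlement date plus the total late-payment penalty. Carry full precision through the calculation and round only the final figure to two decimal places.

Monthly rate = 14.4% ÷ 12 = 1.2%
Balance at month 8: £1,990.1500 × (1 + 0.012)^8 = £2,189.4242…
After £700.00 payment: £2,189.4242… − £700.00 = £1,489.4242…
Balance at month 16: £1,489.4242… × (1 + 0.012)^8 = £1,638.5606…
Penalty: 16 × 1.5% × £1,990.15 = £477.64…
Final settlement = outstanding balance + penalty = £1,638.5606… + £477.64… = £2,116.20

£2,116.20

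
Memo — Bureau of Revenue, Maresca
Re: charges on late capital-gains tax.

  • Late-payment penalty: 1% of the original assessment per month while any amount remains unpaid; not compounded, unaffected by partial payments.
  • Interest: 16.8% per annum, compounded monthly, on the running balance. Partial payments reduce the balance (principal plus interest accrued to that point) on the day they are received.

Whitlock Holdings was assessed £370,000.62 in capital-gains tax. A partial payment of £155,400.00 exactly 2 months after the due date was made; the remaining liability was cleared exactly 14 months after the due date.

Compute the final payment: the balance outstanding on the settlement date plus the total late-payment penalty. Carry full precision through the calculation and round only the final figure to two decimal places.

Monthly rate = 16.8% ÷ 12 = 1.4%
Balance at month 2: £370,000.6200 × (1 + 0.014)^2 = £380,433.1575…
After £155,400.00 payment: £380,433.1575… − £155,400.00 = £225,033.1575…
Balance at month 14: £225,033.1575… × (1 + 0.014)^12 = £265,889.9815…
Penalty: 14 × 1% × £370,000.62 = £51,800.09…
Final settlement = outstanding balance + penalty = £265,889.9815… + £51,800.09… = £317,690.07

£317,690.07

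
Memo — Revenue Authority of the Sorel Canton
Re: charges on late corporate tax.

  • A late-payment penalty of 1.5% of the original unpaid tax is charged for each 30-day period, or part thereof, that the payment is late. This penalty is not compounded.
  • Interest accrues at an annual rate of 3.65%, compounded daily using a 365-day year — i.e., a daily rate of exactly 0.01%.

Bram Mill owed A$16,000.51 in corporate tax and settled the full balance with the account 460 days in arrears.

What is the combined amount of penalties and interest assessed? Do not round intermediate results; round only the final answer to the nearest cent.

Penalty periods: ⌈460/30⌉ = 16; penalty = 16 × 1.5% × A$16,000.51 = A$3,840.12…
Interest: A$16,000.51 × ((1 + 0.0001)^460 − 1) = A$16,000.51 × 0.04707200… = A$753.1761…
Penalties + interest = A$3,840.1224 + A$753.1761… = A$4,593.30

A$4,593.30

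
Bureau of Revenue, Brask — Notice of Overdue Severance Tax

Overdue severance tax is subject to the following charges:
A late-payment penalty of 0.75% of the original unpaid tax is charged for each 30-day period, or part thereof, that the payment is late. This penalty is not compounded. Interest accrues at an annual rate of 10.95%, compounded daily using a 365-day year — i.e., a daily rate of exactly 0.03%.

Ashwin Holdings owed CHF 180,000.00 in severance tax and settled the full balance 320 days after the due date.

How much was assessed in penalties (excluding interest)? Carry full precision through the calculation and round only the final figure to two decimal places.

Penalty periods: ⌈320/30⌉ = 11; penalty = 11 × 0.75% × CHF 180,000.00 = CHF 14,850.00

CHF 14,850.00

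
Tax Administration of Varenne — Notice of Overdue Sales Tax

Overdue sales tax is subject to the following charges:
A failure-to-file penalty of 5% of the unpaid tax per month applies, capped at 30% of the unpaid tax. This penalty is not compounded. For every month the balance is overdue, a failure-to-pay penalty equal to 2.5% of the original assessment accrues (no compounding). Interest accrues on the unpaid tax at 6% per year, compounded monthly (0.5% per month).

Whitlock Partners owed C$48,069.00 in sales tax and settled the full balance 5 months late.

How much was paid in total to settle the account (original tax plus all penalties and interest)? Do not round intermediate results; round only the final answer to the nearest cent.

Failure-to-file: 5 × 5% × C$48,069.00 = C$12,017.25 (under the 30% cap)
Failure-to-pay penalty = 2.5% × C$48,069.00 × 5 mo = C$6,008.63…
Interest: C$48,069.00 × ((1 + 0.005)^5 − 1) = C$48,069.00 × 0.0252513… = C$1,213.8025…
Total = C$48,069.00 + C$18,025.8750 + C$1,213.8025… = C$67,308.68

C$67,308.68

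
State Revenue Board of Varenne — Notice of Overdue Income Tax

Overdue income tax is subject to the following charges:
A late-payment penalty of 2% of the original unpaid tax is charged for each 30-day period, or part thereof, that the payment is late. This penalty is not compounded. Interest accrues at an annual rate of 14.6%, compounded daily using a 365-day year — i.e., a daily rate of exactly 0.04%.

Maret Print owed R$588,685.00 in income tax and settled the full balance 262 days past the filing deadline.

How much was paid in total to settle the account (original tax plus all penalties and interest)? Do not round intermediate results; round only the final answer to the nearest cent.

Penalty periods: ⌈262/30⌉ = 9; penalty = 9 × 2% × R$588,685.00 = R$105,963.30
Interest: R$588,685.00 × ((1 + 0.0004)^262 − 1) = R$588,685.00 × 0.11046522… = R$65,029.2187…
Total = R$588,685.00 + R$105,963.3000 + R$65,029.2187… = R$759,677.52

R$759,677.52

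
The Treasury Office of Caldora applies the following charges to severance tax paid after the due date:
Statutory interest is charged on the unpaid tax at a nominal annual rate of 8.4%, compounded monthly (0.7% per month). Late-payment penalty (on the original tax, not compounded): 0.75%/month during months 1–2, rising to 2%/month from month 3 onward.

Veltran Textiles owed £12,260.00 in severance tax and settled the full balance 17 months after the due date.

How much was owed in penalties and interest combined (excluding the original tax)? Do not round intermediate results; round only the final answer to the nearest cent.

Penalty, months 1–2: 2 × 0.75% × £12,260.00 = £183.90
Penalty, months 3–17: 15 × 2% × £12,260.00 = £3,678.00
Interest: £12,260.00 × ((1 + 0.007)^17 − 1) = £12,260.00 × 0.1259031… = £1,543.5715…
Penalties + interest = £3,861.9000 + £1,543.5715… = £5,405.47

£5,405.47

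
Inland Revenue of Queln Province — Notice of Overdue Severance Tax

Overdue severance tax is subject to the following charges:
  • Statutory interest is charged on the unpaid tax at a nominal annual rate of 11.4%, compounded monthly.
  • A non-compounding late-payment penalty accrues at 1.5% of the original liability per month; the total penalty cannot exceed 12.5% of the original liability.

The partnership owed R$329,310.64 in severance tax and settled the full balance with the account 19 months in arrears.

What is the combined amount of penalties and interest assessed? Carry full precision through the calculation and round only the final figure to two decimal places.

Penalty (uncapped): 19 × 1.5% × R$329,310.64 = R$93,853.53…; cap = 12.5% × R$329,310.64 = R$41,163.83 → penalty = R$41,163.83
Interest (11.4%/yr ÷ 12 = 0.95%/month): R$329,310.64 × ((1 + 0.0095)^19 − 1) = R$64,807.0288…
Penalties + interest = R$41,163.8300 + R$64,807.0288… = R$105,970.86

R$105,970.86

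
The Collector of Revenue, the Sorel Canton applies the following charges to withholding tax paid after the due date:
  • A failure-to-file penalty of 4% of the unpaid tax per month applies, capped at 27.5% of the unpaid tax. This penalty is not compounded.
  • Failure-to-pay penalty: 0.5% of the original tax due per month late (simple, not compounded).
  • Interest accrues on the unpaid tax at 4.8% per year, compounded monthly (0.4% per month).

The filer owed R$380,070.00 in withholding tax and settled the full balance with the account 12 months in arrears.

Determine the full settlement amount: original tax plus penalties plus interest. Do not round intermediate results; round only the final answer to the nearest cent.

R$526,043.56

Failure-to-file: 12 × 4% × R$380,070.00 = R$182,433.60, capped at 27.5% × R$380,070.00 = R$104,519.25
Failure-to-pay penalty: 12 × 0.5% × R$380,070.00 = R$22,804.20
Interest: R$380,070.00 × ((1 + 0.004)^12 − 1) = R$380,070.00 × 0.0490702… = R$18,650.1138…
Total = R$380,070.00 + R$127,323.4500 + R$18,650.1138… = R$526,043.56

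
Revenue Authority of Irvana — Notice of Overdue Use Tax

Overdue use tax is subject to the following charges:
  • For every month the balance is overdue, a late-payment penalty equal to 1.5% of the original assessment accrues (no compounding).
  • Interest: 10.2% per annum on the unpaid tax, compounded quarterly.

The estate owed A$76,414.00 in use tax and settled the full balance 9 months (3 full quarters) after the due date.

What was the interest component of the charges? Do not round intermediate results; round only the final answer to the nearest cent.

A$5,996.00

Interest (10.2%/yr ÷ 4 = 2.55%/quarter): A$76,414.00 × ((1 + 0.0255)^3 − 1) = A$5,996.0027…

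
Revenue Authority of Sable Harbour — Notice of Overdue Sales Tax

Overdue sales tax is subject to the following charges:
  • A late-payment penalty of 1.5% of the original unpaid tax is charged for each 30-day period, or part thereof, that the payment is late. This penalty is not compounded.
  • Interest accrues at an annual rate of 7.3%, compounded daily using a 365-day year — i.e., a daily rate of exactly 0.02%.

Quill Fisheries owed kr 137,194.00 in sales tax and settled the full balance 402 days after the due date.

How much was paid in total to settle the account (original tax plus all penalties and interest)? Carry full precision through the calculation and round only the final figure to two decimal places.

kr 177,489.49

Penalty periods: ⌈402/30⌉ = 14; penalty = 14 × 1.5% × kr 137,194.00 = kr 28,810.74
Interest: kr 137,194.00 × ((1 + 0.0002)^402 − 1) = kr 137,194.00 × 0.08371176… = kr 11,484.7508…
Total = kr 137,194.00 + kr 28,810.7400 + kr 11,484.7508… = kr 177,489.49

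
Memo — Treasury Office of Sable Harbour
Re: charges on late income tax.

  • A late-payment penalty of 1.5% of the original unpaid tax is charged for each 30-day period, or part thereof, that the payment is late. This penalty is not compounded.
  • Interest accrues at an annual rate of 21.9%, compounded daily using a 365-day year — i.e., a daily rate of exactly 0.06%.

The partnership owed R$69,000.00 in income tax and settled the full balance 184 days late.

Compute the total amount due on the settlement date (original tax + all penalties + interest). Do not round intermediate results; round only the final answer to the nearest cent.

R$84,296.45

Penalty periods: ⌈184/30⌉ = 7; penalty = 7 × 1.5% × R$69,000.00 = R$7,245.00
Interest: R$69,000.00 × ((1 + 0.0006)^184 − 1) = R$69,000.00 × 0.11668770… = R$8,051.4513…
Total = R$69,000.00 + R$7,245.0000 + R$8,051.4513… = R$84,296.45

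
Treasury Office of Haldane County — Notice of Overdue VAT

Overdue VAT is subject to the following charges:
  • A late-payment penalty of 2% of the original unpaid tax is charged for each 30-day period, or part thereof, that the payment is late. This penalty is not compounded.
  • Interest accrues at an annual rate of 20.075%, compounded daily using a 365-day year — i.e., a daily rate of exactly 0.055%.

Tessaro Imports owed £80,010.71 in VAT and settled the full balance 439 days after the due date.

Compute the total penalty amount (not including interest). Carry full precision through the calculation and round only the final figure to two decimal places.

£24,003.21

Penalty periods: ⌈439/30⌉ = 15; penalty = 15 × 2% × £80,010.71 = £24,003.21…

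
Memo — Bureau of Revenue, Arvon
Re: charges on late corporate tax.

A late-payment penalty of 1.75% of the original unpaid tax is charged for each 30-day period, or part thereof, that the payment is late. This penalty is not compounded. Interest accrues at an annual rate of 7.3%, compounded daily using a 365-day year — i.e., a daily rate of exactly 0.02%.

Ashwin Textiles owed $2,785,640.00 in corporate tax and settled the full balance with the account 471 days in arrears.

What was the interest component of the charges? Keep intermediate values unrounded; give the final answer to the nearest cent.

$275,135.24

Interest: $2,785,640.00 × ((1 + 0.0002)^471 − 1) = $2,785,640.00 × 0.09876913… = $275,135.2414…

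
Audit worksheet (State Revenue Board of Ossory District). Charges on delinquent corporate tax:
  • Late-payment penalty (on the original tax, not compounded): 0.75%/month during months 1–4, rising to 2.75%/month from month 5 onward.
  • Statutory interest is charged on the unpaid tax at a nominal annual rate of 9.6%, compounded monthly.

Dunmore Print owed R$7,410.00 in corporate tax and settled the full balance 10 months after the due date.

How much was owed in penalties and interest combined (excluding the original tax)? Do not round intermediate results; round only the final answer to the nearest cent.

R$2,059.55

Penalty, months 1–4: 4 × 0.75% × R$7,410.00 = R$222.30
Penalty, months 5–10: 6 × 2.75% × R$7,410.00 = R$1,222.65
Interest (9.6%/yr ÷ 12 = 0.8%/month): R$7,410.00 × ((1 + 0.008)^10 − 1) = R$614.6025…
Penalties + interest = R$1,444.9500 + R$614.6025… = R$2,059.55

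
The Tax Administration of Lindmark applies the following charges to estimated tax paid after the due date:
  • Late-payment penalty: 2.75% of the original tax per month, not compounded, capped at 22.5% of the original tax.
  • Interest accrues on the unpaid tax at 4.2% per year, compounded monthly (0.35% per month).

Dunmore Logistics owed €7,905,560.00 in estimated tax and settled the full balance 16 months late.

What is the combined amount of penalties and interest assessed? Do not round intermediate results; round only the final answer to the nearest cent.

€2,233,275.52

Penalty (uncapped): 16 × 2.75% × €7,905,560.00 = €3,478,446.40; cap = 22.5% × €7,905,560.00 = €1,778,751.00 → penalty = €1,778,751.00
Interest: €7,905,560.00 × ((1 + 0.0035)^16 − 1) = €7,905,560.00 × 0.0574943… = €454,524.5231…
Penalties + interest = €1,778,751.0000 + €454,524.5231… = €2,233,275.52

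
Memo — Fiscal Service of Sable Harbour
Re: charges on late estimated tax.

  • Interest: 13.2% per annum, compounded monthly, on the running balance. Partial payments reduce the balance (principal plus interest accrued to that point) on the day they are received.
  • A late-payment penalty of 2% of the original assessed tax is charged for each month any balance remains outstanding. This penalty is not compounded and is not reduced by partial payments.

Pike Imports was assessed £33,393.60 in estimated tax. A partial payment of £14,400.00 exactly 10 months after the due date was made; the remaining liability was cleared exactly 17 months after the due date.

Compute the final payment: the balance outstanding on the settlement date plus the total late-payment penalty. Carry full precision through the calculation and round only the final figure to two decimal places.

£36,026.91

Monthly rate = 13.2% ÷ 12 = 1.1%
Balance at month 10: £33,393.6000 × (1 + 0.011)^10 = £37,254.1618…
After £14,400.00 payment: £37,254.1618… − £14,400.00 = £22,854.1618…
Balance at month 17: £22,854.1618… × (1 + 0.011)^7 = £24,673.0812…
Penalty: 17 × 2% × £33,393.60 = £11,353.82…
Final settlement = outstanding balance + penalty = £24,673.0812… + £11,353.82… = £36,026.91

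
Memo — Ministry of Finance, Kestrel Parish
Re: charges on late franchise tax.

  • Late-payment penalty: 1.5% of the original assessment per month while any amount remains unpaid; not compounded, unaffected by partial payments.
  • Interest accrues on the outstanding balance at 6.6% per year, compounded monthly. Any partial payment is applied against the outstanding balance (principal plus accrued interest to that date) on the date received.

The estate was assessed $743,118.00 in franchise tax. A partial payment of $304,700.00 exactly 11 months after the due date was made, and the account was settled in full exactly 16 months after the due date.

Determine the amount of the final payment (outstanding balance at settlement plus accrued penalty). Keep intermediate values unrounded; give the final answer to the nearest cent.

$676,456.78

Monthly rate = 6.6% ÷ 12 = 0.55%
Balance at month 11: $743,118.0000 × (1 + 0.0055)^11 = $789,333.6277…
After $304,700.00 payment: $789,333.6277… − $304,700.00 = $484,633.6277…
Balance at month 16: $484,633.6277… × (1 + 0.0055)^5 = $498,108.4627…
Penalty: 16 × 1.5% × $743,118.00 = $178,348.32
Final settlement = outstanding balance + penalty = $498,108.4627… + $178,348.32 = $676,456.78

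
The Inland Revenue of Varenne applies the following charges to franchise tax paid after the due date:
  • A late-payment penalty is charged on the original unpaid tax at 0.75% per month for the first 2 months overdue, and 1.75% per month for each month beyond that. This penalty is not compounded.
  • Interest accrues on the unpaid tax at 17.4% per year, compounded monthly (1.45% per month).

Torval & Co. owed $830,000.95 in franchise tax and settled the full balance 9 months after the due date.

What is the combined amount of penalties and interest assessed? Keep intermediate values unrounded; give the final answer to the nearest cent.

Penalty, months 1–2: 2 × 0.75% × $830,000.95 = $12,450.01…
Penalty, months 3–9: 7 × 1.75% × $830,000.95 = $101,675.12…
Interest: $830,000.95 × ((1 + 0.0145)^9 − 1) = $830,000.95 × 0.1383307… = $114,814.6422…
Penalties + interest = $114,125.1306… + $114,814.6422… = $228,939.77

$228,939.77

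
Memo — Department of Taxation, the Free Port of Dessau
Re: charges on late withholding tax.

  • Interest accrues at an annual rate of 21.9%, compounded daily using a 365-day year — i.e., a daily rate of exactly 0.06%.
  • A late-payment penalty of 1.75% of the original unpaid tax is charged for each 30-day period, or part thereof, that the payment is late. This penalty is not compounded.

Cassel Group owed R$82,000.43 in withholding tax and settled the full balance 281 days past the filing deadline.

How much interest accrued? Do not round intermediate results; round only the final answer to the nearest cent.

R$15,054.19

Interest: R$82,000.43 × ((1 + 0.0006)^281 − 1) = R$82,000.43 × 0.18358674… = R$15,054.1918…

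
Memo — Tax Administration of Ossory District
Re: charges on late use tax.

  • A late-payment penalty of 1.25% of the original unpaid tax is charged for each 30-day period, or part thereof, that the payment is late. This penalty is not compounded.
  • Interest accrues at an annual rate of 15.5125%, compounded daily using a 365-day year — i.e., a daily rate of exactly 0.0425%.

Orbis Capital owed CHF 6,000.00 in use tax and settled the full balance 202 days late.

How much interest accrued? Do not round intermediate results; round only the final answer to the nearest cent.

CHF 537.74

Interest: CHF 6,000.00 × ((1 + 0.000425)^202 − 1) = CHF 6,000.00 × 0.08962300… = CHF 537.7380…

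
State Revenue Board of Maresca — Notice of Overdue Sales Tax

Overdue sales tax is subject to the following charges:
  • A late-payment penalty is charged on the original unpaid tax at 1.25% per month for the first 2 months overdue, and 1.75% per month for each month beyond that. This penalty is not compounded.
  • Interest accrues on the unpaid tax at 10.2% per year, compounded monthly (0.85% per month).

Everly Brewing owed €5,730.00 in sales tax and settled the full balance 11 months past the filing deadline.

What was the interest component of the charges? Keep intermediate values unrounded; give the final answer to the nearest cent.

Interest: €5,730.00 × ((1 + 0.0085)^11 − 1) = €5,730.00 × 0.0975768… = €559.1152…

€559.12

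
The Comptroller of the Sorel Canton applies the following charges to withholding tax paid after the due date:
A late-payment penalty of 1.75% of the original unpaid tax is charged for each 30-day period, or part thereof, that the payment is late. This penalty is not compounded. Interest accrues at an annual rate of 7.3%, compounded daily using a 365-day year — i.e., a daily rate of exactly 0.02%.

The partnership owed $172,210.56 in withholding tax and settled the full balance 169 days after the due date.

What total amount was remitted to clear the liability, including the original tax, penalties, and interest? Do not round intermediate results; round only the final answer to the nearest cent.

$196,212.27

Penalty periods: ⌈169/30⌉ = 6; penalty = 6 × 1.75% × $172,210.56 = $18,082.11…
Interest: $172,210.56 × ((1 + 0.0002)^169 − 1) = $172,210.56 × 0.03437421… = $5,919.6028…
Total = $172,210.56 + $18,082.1088 + $5,919.6028… = $196,212.27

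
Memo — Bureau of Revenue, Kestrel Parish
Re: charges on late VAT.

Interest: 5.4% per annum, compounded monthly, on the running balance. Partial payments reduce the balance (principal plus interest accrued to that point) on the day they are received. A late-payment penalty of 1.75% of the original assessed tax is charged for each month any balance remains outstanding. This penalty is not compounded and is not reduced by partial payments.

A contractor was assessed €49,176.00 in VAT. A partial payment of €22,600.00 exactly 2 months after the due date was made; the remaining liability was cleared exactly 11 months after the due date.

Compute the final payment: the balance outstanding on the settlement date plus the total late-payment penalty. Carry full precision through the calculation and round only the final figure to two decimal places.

Monthly rate = 5.4% ÷ 12 = 0.45%
Balance at month 2: €49,176.0000 × (1 + 0.0045)^2 = €49,619.5798…
After €22,600.00 payment: €49,619.5798… − €22,600.00 = €27,019.5798…
Balance at month 11: €27,019.5798… × (1 + 0.0045)^9 = €28,133.7783…
Penalty: 11 × 1.75% × €49,176.00 = €9,466.38
Final settlement = outstanding balance + penalty = €28,133.7783… + €9,466.38 = €37,600.16

€37,600.16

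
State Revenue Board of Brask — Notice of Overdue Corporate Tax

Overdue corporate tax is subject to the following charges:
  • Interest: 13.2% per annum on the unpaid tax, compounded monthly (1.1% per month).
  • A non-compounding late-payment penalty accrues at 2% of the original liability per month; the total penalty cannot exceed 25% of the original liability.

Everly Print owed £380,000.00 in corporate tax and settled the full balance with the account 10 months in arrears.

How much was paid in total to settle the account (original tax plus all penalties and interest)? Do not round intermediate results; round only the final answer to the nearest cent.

Penalty: 10 × 2% × £380,000.00 = £76,000.00 (below the 25% cap of £95,000.00)
Interest: £380,000.00 × ((1 + 0.011)^10 − 1) = £380,000.00 × 0.1156078… = £43,930.9775…
Total = £380,000.00 + £76,000.0000 + £43,930.9775… = £499,930.98

£499,930.98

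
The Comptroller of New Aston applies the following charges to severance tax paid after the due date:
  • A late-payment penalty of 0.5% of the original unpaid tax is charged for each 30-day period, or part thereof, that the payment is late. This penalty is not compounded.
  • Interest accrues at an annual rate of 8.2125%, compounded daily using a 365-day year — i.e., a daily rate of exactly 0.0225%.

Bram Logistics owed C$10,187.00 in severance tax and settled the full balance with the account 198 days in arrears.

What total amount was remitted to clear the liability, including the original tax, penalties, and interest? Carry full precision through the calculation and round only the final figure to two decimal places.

C$11,007.58

Penalty periods: ⌈198/30⌉ = 7; penalty = 7 × 0.5% × C$10,187.00 = C$356.55…
Interest: C$10,187.00 × ((1 + 0.000225)^198 − 1) = C$10,187.00 × 0.04555201… = C$464.0384…
Total = C$10,187.00 + C$356.5450 + C$464.0384… = C$11,007.58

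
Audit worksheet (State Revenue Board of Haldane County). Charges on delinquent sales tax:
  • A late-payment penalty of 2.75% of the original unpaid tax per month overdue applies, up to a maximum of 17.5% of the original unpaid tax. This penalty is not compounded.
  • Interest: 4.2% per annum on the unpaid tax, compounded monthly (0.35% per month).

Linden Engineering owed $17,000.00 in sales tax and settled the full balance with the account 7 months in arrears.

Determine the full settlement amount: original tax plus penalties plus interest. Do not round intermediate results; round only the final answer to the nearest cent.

Penalty (uncapped): 7 × 2.75% × $17,000.00 = $3,272.50; cap = 17.5% × $17,000.00 = $2,975.00 → penalty = $2,975.00
Interest: $17,000.00 × ((1 + 0.0035)^7 − 1) = $17,000.00 × 0.0247588… = $420.8989…
Total = $17,000.00 + $2,975.0000 + $420.8989… = $20,395.90

$20,395.90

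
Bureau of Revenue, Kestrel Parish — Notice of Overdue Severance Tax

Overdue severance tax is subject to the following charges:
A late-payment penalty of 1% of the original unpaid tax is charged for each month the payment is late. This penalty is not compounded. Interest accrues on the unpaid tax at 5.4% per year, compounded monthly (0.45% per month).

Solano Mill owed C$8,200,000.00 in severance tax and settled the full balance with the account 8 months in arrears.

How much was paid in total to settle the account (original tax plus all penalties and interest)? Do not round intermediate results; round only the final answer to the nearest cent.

C$9,155,891.48

Late-payment penalty = 1% × C$8,200,000.00 × 8 mo = C$656,000.00
Interest: C$8,200,000.00 × ((1 + 0.0045)^8 − 1) = C$8,200,000.00 × 0.0365721… = C$299,891.4808…
Total = C$8,200,000.00 + C$656,000.0000 + C$299,891.4808… = C$9,155,891.48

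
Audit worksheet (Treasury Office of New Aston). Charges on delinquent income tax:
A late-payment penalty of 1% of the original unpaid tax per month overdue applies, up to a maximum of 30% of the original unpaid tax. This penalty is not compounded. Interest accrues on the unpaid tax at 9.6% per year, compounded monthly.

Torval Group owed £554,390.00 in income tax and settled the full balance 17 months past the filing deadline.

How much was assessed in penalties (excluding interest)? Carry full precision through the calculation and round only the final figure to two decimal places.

Penalty: 17 × 1% × £554,390.00 = £94,246.30 (below the 30% cap of £166,317.00)

£94,246.30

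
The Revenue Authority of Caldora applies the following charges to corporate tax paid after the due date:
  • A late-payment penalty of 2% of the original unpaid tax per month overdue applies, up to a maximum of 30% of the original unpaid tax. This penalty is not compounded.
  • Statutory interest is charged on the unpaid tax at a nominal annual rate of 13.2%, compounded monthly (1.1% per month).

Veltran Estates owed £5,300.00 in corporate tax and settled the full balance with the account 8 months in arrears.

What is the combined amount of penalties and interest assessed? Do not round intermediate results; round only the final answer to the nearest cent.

Penalty: 8 × 2% × £5,300.00 = £848.00 (below the 30% cap of £1,590.00)
Interest: £5,300.00 × ((1 + 0.011)^8 − 1) = £5,300.00 × 0.0914636… = £484.7569…
Penalties + interest = £848.0000 + £484.7569… = £1,332.76

£1,332.76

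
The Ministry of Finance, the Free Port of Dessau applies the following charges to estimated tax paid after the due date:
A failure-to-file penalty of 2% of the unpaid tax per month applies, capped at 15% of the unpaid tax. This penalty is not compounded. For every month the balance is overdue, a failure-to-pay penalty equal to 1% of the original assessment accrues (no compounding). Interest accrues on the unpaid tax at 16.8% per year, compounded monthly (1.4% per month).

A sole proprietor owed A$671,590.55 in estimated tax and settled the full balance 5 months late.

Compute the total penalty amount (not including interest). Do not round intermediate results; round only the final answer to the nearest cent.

A$100,738.58

Failure-to-file: 5 × 2% × A$671,590.55 = A$67,159.06… (under the 15% cap)
Failure-to-pay penalty = 1% × A$671,590.55 × 5 mo = A$33,579.53…
Total penalty = A$67,159.06… + A$33,579.53… = A$100,738.58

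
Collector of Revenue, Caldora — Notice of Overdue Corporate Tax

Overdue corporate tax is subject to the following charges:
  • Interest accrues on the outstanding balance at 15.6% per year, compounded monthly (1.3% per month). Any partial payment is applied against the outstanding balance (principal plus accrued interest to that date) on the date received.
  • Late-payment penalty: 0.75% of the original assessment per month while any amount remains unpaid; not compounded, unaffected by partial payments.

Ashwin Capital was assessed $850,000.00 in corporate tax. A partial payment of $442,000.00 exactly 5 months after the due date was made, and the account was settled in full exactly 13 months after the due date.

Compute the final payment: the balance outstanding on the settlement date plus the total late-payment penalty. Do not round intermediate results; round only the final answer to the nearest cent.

$598,166.74

Balance at month 5: $850,000.0000 × (1 + 0.013)^5 = $906,705.2962…
After $442,000.00 payment: $906,705.2962… − $442,000.00 = $464,705.2962…
Balance at month 13: $464,705.2962… × (1 + 0.013)^8 = $515,291.7449…
Penalty: 13 × 0.75% × $850,000.00 = $82,875.00
Final settlement = outstanding balance + penalty = $515,291.7449… + $82,875.00 = $598,166.74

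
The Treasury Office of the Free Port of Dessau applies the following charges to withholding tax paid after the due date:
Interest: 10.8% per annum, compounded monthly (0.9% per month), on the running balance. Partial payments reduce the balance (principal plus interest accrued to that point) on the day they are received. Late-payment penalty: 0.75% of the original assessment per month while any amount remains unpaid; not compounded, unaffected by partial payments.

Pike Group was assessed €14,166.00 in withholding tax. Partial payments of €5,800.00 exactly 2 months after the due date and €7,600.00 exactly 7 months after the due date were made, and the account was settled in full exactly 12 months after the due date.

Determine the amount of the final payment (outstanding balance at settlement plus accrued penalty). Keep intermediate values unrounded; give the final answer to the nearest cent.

€2,757.05

Balance at month 2: €14,166.0000 × (1 + 0.009)^2 = €14,422.1354…
After €5,800.00 payment: €14,422.1354… − €5,800.00 = €8,622.1354…
Balance at month 7: €8,622.1354… × (1 + 0.009)^5 = €9,017.1786…
After €7,600.00 payment: €9,017.1786… − €7,600.00 = €1,417.1786…
Balance at month 12: €1,417.1786… × (1 + 0.009)^5 = €1,482.1099…
Penalty: 12 × 0.75% × €14,166.00 = €1,274.94
Final settlement = outstanding balance + penalty = €1,482.1099… + €1,274.94 = €2,757.05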